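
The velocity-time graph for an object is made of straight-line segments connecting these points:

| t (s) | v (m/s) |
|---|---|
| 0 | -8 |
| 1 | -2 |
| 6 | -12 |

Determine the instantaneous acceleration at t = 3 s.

-2 m/s²

Acceleration is the slope of the v-t graph on 1–6 s: (-12 − -2)/(6 − 1) = -2 m/s².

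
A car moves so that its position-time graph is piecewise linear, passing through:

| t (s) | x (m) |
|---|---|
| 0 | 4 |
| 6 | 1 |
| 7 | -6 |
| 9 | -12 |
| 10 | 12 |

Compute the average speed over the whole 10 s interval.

4 m/s

Average speed = (total path length)/(elapsed time); on a piecewise-linear x-t graph the path length is Σ|Δx|.
0–6 s: |Δx| = |1 − 4| = 3 m
6–7 s: |Δx| = |-6 − 1| = 7 m
7–9 s: |Δx| = |-12 − -6| = 6 m
9–10 s: |Δx| = |12 − -12| = 24 m
Total path = 40 m; average speed = 40/10 = 4 m/s.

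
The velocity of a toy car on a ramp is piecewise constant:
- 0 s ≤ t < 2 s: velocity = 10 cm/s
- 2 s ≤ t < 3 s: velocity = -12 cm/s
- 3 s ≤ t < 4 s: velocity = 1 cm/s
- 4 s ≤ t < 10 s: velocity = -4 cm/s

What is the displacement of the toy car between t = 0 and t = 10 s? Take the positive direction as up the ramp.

Displacement is the signed area under the v-t curve.
0–2 s: 10 × 2 = 20 cm
2–3 s: -12 × 1 = -12 cm
3–4 s: 1 × 1 = 1 cm
4–10 s: -4 × 6 = -24 cm
Net displacement = -15 cm

-15 cm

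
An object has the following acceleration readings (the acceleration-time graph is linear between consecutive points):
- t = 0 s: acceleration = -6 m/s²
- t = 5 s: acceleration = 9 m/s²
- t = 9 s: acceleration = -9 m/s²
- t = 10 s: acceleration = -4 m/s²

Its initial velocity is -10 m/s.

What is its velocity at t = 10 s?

-9 m/s

Δv equals the area under the a-t graph; then v = v₀ + Δv.
0–5 s: ½(-6 + 9)(5) = 7.5 m/s
5–9 s: ½(9 + -9)(4) = 0 m/s
9–10 s: ½(-9 + -4)(1) = -6.5 m/s
Δv = 1 m/s, so v(10) = -10 + (1) = -9 m/s.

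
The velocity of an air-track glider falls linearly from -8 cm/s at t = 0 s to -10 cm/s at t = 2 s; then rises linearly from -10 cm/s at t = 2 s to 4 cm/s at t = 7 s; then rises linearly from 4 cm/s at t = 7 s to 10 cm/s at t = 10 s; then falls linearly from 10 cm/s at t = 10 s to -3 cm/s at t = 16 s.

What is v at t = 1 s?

On 0–2 s the graph is linear from -8 to -10 cm/s: v(1) = -8 + (-10 − -8)·(1 − 0)/(2 − 0) = -9 cm/s.

-9 cm/s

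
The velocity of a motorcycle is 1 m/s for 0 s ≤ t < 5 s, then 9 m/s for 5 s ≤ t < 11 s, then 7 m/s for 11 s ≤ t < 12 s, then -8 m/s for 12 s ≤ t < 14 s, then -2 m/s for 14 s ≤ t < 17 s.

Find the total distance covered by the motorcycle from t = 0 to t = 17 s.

88 m

Distance (not displacement) is the total path length: add the absolute areas under v-t.
0–5 s: |1| × 5 = 5 m
5–11 s: |9| × 6 = 54 m
11–12 s: |7| × 1 = 7 m
12–14 s: |-8| × 2 = 16 m
14–17 s: |-2| × 3 = 6 m
Total distance = 88 m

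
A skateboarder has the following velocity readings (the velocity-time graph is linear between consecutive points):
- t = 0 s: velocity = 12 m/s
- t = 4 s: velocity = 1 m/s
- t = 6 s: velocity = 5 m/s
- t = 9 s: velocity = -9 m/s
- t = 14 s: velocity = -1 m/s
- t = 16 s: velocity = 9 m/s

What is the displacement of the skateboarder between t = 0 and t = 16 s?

Displacement is the signed area under the v-t curve.
0–4 s: ½(12 + 1)(4) = 26 m
4–6 s: ½(1 + 5)(2) = 6 m
6–9 s: ½(5 + -9)(3) = -6 m
9–14 s: ½(-9 + -1)(5) = -25 m
14–16 s: ½(-1 + 9)(2) = 8 m
Net displacement = 9 m

9 m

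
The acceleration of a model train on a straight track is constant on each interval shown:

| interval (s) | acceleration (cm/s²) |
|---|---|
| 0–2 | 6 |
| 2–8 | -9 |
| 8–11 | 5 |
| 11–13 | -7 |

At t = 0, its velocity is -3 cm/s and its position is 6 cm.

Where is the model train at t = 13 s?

-282.5 cm

On each constant-a segment, Δv = aΔt and Δx = v₀Δt + ½aΔt²; chain segment to segment.
0–2 s: v starts -3 cm/s; Δx = -3·2 + ½·6·2² = 6 cm; v ends 9 cm/s.
2–8 s: v starts 9 cm/s; Δx = 9·6 + ½·-9·6² = -108 cm; v ends -45 cm/s.
8–11 s: v starts -45 cm/s; Δx = -45·3 + ½·5·3² = -112.5 cm; v ends -30 cm/s.
11–13 s: v starts -30 cm/s; Δx = -30·2 + ½·-7·2² = -74 cm; v ends -44 cm/s.
x(13) = 6 + Σ Δx = -282.5 cm.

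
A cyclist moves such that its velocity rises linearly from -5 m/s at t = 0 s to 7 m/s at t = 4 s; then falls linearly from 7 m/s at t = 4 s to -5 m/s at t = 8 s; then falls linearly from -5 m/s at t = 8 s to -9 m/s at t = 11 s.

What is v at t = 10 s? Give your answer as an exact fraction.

On 8–11 s the graph is linear from -5 to -9 m/s: v(10) = -5 + (-9 − -5)·(10 − 8)/(11 − 8) = -23/3 m/s.

-23/3 m/s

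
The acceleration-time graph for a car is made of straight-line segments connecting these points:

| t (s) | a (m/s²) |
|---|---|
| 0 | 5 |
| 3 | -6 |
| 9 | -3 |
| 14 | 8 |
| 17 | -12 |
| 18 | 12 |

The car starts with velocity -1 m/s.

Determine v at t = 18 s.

Δv equals the area under the a-t graph; then v = v₀ + Δv.
0–3 s: ½(5 + -6)(3) = -1.5 m/s
3–9 s: ½(-6 + -3)(6) = -27 m/s
9–14 s: ½(-3 + 8)(5) = 12.5 m/s
14–17 s: ½(8 + -12)(3) = -6 m/s
17–18 s: ½(-12 + 12)(1) = 0 m/s
Δv = -22 m/s, so v(18) = -1 + (-22) = -23 m/s.

-23 m/s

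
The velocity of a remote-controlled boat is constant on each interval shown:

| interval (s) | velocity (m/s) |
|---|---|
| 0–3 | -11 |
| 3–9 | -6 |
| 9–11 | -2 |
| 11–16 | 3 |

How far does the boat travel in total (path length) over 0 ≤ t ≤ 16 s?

88 m

Distance (not displacement) is the total path length: add the absolute areas under v-t.
0–3 s: |-11| × 3 = 33 m
3–9 s: |-6| × 6 = 36 m
9–11 s: |-2| × 2 = 4 m
11–16 s: |3| × 5 = 15 m
Total distance = 88 m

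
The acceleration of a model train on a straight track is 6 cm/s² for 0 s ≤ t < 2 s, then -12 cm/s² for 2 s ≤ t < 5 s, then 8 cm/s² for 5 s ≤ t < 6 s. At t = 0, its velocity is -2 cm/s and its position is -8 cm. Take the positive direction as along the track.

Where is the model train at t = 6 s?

-46 cm

On each constant-a segment, Δv = aΔt and Δx = v₀Δt + ½aΔt²; chain segment to segment.
0–2 s: v starts -2 cm/s; Δx = -2·2 + ½·6·2² = 8 cm; v ends 10 cm/s.
2–5 s: v starts 10 cm/s; Δx = 10·3 + ½·-12·3² = -24 cm; v ends -26 cm/s.
5–6 s: v starts -26 cm/s; Δx = -26·1 + ½·8·1² = -22 cm; v ends -18 cm/s.
x(6) = -8 + Σ Δx = -46 cm.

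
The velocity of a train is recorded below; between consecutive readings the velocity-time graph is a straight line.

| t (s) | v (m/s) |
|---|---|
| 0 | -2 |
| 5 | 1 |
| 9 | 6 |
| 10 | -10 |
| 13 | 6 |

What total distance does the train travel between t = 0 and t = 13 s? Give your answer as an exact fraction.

211/6 m

Distance (not displacement) is the total path length: add the absolute areas under v-t.
0–5 s: v = 0 at t = 10/3 s; triangle areas 10/3 + 5/6 = 25/6 m
5–9 s: |½(1 + 6)(4)| = 14 m
9–10 s: v = 0 at t = 9.375 s; triangle areas 1.125 + 3.125 = 4.25 m
10–13 s: v = 0 at t = 11.875 s; triangle areas 9.375 + 3.375 = 12.75 m
Total distance = 211/6 m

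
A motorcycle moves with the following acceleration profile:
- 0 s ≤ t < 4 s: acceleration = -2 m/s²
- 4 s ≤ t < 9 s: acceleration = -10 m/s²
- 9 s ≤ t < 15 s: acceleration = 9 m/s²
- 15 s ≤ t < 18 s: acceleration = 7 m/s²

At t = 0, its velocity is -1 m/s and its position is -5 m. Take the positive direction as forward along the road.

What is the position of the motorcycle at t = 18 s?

-370.5 m

On each constant-a segment, Δv = aΔt and Δx = v₀Δt + ½aΔt²; chain segment to segment.
0–4 s: v starts -1 m/s; Δx = -1·4 + ½·-2·4² = -20 m; v ends -9 m/s.
4–9 s: v starts -9 m/s; Δx = -9·5 + ½·-10·5² = -170 m; v ends -59 m/s.
9–15 s: v starts -59 m/s; Δx = -59·6 + ½·9·6² = -192 m; v ends -5 m/s.
15–18 s: v starts -5 m/s; Δx = -5·3 + ½·7·3² = 16.5 m; v ends 16 m/s.
x(18) = -5 + Σ Δx = -370.5 m.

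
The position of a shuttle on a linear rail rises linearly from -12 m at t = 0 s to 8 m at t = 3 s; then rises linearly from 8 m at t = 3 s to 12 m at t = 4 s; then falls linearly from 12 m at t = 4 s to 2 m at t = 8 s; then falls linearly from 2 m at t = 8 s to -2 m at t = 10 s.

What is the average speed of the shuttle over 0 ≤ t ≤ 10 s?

Average speed = (total path length)/(elapsed time); on a piecewise-linear x-t graph the path length is Σ|Δx|.
0–3 s: |Δx| = |8 − -12| = 20 m
3–4 s: |Δx| = |12 − 8| = 4 m
4–8 s: |Δx| = |2 − 12| = 10 m
8–10 s: |Δx| = |-2 − 2| = 4 m
Total path = 38 m; average speed = 38/10 = 3.8 m/s.

3.8 m/s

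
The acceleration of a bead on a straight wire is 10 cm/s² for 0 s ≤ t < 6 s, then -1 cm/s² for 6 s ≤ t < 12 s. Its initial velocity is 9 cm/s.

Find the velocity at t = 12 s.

63 cm/s

Δv equals the area under the a-t graph; then v = v₀ + Δv.
0–6 s: 10 × 6 = 60 cm/s
6–12 s: -1 × 6 = -6 cm/s
Δv = 54 cm/s, so v(12) = 9 + (54) = 63 cm/s.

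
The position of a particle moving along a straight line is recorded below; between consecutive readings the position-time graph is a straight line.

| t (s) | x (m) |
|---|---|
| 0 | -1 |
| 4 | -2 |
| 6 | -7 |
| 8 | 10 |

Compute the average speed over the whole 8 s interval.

2.875 m/s

Average speed = (total path length)/(elapsed time); on a piecewise-linear x-t graph the path length is Σ|Δx|.
0–4 s: |Δx| = |-2 − -1| = 1 m
4–6 s: |Δx| = |-7 − -2| = 5 m
6–8 s: |Δx| = |10 − -7| = 17 m
Total path = 23 m; average speed = 23/8 = 2.875 m/s.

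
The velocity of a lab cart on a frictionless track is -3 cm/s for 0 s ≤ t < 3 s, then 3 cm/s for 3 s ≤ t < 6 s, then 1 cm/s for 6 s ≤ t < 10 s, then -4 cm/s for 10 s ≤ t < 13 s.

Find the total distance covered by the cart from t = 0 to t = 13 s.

Distance (not displacement) is the total path length: add the absolute areas under v-t.
0–3 s: |-3| × 3 = 9 cm
3–6 s: |3| × 3 = 9 cm
6–10 s: |1| × 4 = 4 cm
10–13 s: |-4| × 3 = 12 cm
Total distance = 34 cm

34 cm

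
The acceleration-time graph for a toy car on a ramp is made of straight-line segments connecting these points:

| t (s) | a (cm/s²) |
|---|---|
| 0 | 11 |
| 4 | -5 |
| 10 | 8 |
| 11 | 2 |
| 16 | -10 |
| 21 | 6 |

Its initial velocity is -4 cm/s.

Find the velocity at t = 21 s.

-8 cm/s

Δv equals the area under the a-t graph; then v = v₀ + Δv.
0–4 s: ½(11 + -5)(4) = 12 cm/s
4–10 s: ½(-5 + 8)(6) = 9 cm/s
10–11 s: ½(8 + 2)(1) = 5 cm/s
11–16 s: ½(2 + -10)(5) = -20 cm/s
16–21 s: ½(-10 + 6)(5) = -10 cm/s
Δv = -4 cm/s, so v(21) = -4 + (-4) = -8 cm/s.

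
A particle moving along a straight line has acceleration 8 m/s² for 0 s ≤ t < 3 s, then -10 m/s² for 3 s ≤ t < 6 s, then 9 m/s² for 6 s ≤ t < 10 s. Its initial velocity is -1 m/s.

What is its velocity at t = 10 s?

29 m/s

Δv equals the area under the a-t graph; then v = v₀ + Δv.
0–3 s: 8 × 3 = 24 m/s
3–6 s: -10 × 3 = -30 m/s
6–10 s: 9 × 4 = 36 m/s
Δv = 30 m/s, so v(10) = -1 + (30) = 29 m/s.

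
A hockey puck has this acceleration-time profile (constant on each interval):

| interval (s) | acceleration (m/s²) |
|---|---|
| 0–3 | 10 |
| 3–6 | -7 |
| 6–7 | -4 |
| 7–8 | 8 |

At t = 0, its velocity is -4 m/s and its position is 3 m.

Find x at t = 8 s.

90.5 m

On each constant-a segment, Δv = aΔt and Δx = v₀Δt + ½aΔt²; chain segment to segment.
0–3 s: v starts -4 m/s; Δx = -4·3 + ½·10·3² = 33 m; v ends 26 m/s.
3–6 s: v starts 26 m/s; Δx = 26·3 + ½·-7·3² = 46.5 m; v ends 5 m/s.
6–7 s: v starts 5 m/s; Δx = 5·1 + ½·-4·1² = 3 m; v ends 1 m/s.
7–8 s: v starts 1 m/s; Δx = 1·1 + ½·8·1² = 5 m; v ends 9 m/s.
x(8) = 3 + Σ Δx = 90.5 m.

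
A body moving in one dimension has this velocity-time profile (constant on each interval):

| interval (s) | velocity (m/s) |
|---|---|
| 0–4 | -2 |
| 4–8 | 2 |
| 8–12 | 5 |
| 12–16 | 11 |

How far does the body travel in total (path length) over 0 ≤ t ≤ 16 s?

Total distance travelled is ∫|v| dt — sum the magnitudes of each area piece.
0–4 s: |-2| × 4 = 8 m
4–8 s: |2| × 4 = 8 m
8–12 s: |5| × 4 = 20 m
12–16 s: |11| × 4 = 44 m
Total distance = 80 m

80 m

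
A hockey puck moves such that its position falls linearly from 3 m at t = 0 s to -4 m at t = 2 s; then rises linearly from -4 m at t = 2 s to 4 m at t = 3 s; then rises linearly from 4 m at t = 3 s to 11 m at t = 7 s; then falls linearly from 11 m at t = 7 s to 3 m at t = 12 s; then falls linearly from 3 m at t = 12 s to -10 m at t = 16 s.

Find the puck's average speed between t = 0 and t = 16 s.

2.6875 m/s

Average speed = (total path length)/(elapsed time); on a piecewise-linear x-t graph the path length is Σ|Δx|.
0–2 s: |Δx| = |-4 − 3| = 7 m
2–3 s: |Δx| = |4 − -4| = 8 m
3–7 s: |Δx| = |11 − 4| = 7 m
7–12 s: |Δx| = |3 − 11| = 8 m
12–16 s: |Δx| = |-10 − 3| = 13 m
Total path = 43 m; average speed = 43/16 = 2.6875 m/s.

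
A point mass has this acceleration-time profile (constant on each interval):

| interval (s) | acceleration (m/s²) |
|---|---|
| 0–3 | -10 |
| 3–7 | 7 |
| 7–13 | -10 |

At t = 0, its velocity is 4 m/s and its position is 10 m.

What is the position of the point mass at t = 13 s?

On each constant-a segment, Δv = aΔt and Δx = v₀Δt + ½aΔt²; chain segment to segment.
0–3 s: v starts 4 m/s; Δx = 4·3 + ½·-10·3² = -33 m; v ends -26 m/s.
3–7 s: v starts -26 m/s; Δx = -26·4 + ½·7·4² = -48 m; v ends 2 m/s.
7–13 s: v starts 2 m/s; Δx = 2·6 + ½·-10·6² = -168 m; v ends -58 m/s.
x(13) = 10 + Σ Δx = -239 m.

-239 m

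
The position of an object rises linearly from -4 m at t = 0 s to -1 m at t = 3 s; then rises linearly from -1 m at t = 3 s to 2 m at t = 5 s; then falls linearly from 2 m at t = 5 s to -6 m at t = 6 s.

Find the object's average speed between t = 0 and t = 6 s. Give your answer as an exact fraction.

7/3 m/s

Average speed = (total path length)/(elapsed time); on a piecewise-linear x-t graph the path length is Σ|Δx|.
0–3 s: |Δx| = |-1 − -4| = 3 m
3–5 s: |Δx| = |2 − -1| = 3 m
5–6 s: |Δx| = |-6 − 2| = 8 m
Total path = 14 m; average speed = 14/6 = 7/3 m/s.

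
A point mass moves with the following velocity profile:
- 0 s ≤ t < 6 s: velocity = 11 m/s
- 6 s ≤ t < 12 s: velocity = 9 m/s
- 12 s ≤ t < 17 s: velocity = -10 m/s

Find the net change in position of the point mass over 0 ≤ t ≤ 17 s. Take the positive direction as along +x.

Net displacement equals the area under the velocity-time graph (areas below the axis count negative).
0–6 s: 11 × 6 = 66 m
6–12 s: 9 × 6 = 54 m
12–17 s: -10 × 5 = -50 m
Net displacement = 70 m

70 m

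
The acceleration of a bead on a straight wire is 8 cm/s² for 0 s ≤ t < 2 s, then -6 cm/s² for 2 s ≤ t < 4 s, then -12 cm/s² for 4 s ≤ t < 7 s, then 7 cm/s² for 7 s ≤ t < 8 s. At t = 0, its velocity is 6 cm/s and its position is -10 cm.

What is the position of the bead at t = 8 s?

On each constant-a segment, Δv = aΔt and Δx = v₀Δt + ½aΔt²; chain segment to segment.
0–2 s: v starts 6 cm/s; Δx = 6·2 + ½·8·2² = 28 cm; v ends 22 cm/s.
2–4 s: v starts 22 cm/s; Δx = 22·2 + ½·-6·2² = 32 cm; v ends 10 cm/s.
4–7 s: v starts 10 cm/s; Δx = 10·3 + ½·-12·3² = -24 cm; v ends -26 cm/s.
7–8 s: v starts -26 cm/s; Δx = -26·1 + ½·7·1² = -22.5 cm; v ends -19 cm/s.
x(8) = -10 + Σ Δx = 3.5 cm.

3.5 cm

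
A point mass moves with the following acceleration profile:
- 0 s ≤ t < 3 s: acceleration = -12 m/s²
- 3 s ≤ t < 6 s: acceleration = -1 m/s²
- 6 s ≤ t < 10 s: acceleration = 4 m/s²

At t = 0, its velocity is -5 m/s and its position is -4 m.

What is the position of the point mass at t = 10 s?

-344.5 m

On each constant-a segment, Δv = aΔt and Δx = v₀Δt + ½aΔt²; chain segment to segment.
0–3 s: v starts -5 m/s; Δx = -5·3 + ½·-12·3² = -69 m; v ends -41 m/s.
3–6 s: v starts -41 m/s; Δx = -41·3 + ½·-1·3² = -127.5 m; v ends -44 m/s.
6–10 s: v starts -44 m/s; Δx = -44·4 + ½·4·4² = -144 m; v ends -28 m/s.
x(10) = -4 + Σ Δx = -344.5 m.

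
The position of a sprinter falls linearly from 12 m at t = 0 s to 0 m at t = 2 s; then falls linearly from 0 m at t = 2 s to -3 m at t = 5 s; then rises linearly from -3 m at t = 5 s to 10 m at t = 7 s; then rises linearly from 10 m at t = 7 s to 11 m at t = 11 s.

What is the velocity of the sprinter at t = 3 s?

Velocity is the slope of the x-t graph on 2–5 s: (-3 − 0)/(5 − 2) = -1 m/s.

-1 m/s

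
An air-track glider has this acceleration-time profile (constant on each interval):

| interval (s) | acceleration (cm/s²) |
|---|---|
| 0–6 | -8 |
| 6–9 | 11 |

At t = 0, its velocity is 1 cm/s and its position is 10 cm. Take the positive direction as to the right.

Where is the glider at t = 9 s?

On each constant-a segment, Δv = aΔt and Δx = v₀Δt + ½aΔt²; chain segment to segment.
0–6 s: v starts 1 cm/s; Δx = 1·6 + ½·-8·6² = -138 cm; v ends -47 cm/s.
6–9 s: v starts -47 cm/s; Δx = -47·3 + ½·11·3² = -91.5 cm; v ends -14 cm/s.
x(9) = 10 + Σ Δx = -219.5 cm.

-219.5 cm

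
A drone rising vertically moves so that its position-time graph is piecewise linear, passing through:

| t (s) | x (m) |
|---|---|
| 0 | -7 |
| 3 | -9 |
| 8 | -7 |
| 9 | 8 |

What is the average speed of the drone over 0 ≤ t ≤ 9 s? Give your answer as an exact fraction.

19/9 m/s

Average speed = (total path length)/(elapsed time); on a piecewise-linear x-t graph the path length is Σ|Δx|.
0–3 s: |Δx| = |-9 − -7| = 2 m
3–8 s: |Δx| = |-7 − -9| = 2 m
8–9 s: |Δx| = |8 − -7| = 15 m
Total path = 19 m; average speed = 19/9 = 19/9 m/s.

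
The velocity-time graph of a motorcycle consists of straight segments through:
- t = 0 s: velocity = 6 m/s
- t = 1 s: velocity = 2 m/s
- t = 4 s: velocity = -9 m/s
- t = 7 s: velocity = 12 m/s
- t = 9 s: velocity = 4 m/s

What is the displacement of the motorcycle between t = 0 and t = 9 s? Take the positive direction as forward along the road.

Net displacement equals the area under the velocity-time graph (areas below the axis count negative).
0–1 s: ½(6 + 2)(1) = 4 m
1–4 s: ½(2 + -9)(3) = -10.5 m
4–7 s: ½(-9 + 12)(3) = 4.5 m
7–9 s: ½(12 + 4)(2) = 16 m
Net displacement = 14 m

14 m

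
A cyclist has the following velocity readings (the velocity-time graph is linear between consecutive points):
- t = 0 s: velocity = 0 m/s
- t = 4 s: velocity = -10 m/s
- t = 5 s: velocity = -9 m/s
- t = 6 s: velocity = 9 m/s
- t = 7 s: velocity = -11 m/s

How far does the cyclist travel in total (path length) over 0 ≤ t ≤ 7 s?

Distance (not displacement) is the total path length: add the absolute areas under v-t.
0–4 s: |½(0 + -10)(4)| = 20 m
4–5 s: |½(-10 + -9)(1)| = 9.5 m
5–6 s: v = 0 at t = 5.5 s; triangle areas 2.25 + 2.25 = 4.5 m
6–7 s: v = 0 at t = 6.45 s; triangle areas 2.025 + 3.025 = 5.05 m
Total distance = 39.05 m

39.05 m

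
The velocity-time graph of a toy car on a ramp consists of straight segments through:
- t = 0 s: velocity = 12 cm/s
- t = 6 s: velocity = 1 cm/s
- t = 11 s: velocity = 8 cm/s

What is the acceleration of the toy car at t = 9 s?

1.4 cm/s²

Acceleration is the slope of the v-t graph on 6–11 s: (8 − 1)/(11 − 6) = 1.4 cm/s².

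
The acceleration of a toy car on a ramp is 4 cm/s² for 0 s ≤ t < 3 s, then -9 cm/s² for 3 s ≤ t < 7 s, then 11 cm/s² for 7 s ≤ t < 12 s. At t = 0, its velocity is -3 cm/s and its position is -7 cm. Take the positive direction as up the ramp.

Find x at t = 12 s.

-31.5 cm

On each constant-a segment, Δv = aΔt and Δx = v₀Δt + ½aΔt²; chain segment to segment.
0–3 s: v starts -3 cm/s; Δx = -3·3 + ½·4·3² = 9 cm; v ends 9 cm/s.
3–7 s: v starts 9 cm/s; Δx = 9·4 + ½·-9·4² = -36 cm; v ends -27 cm/s.
7–12 s: v starts -27 cm/s; Δx = -27·5 + ½·11·5² = 2.5 cm; v ends 28 cm/s.
x(12) = -7 + Σ Δx = -31.5 cm.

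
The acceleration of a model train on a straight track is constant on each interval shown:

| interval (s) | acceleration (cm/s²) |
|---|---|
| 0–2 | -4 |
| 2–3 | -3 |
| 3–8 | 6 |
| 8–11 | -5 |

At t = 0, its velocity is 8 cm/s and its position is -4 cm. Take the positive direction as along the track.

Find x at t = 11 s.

121 cm

On each constant-a segment, Δv = aΔt and Δx = v₀Δt + ½aΔt²; chain segment to segment.
0–2 s: v starts 8 cm/s; Δx = 8·2 + ½·-4·2² = 8 cm; v ends 0 cm/s.
2–3 s: v starts 0 cm/s; Δx = 0·1 + ½·-3·1² = -1.5 cm; v ends -3 cm/s.
3–8 s: v starts -3 cm/s; Δx = -3·5 + ½·6·5² = 60 cm; v ends 27 cm/s.
8–11 s: v starts 27 cm/s; Δx = 27·3 + ½·-5·3² = 58.5 cm; v ends 12 cm/s.
x(11) = -4 + Σ Δx = 121 cm.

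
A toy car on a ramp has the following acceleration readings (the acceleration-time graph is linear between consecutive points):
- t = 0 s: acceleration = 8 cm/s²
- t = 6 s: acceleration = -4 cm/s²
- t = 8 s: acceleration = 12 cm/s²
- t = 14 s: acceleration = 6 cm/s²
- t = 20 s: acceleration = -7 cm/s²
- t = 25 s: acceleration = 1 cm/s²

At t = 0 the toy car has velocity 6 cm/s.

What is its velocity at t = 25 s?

Δv equals the area under the a-t graph; then v = v₀ + Δv.
0–6 s: ½(8 + -4)(6) = 12 cm/s
6–8 s: ½(-4 + 12)(2) = 8 cm/s
8–14 s: ½(12 + 6)(6) = 54 cm/s
14–20 s: ½(6 + -7)(6) = -3 cm/s
20–25 s: ½(-7 + 1)(5) = -15 cm/s
Δv = 56 cm/s, so v(25) = 6 + (56) = 62 cm/s.

62 cm/s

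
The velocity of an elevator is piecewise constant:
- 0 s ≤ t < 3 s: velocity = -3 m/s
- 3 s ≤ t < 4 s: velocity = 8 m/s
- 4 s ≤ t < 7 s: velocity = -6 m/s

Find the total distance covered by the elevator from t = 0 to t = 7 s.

35 m

Distance (not displacement) is the total path length: add the absolute areas under v-t.
0–3 s: |-3| × 3 = 9 m
3–4 s: |8| × 1 = 8 m
4–7 s: |-6| × 3 = 18 m
Total distance = 35 m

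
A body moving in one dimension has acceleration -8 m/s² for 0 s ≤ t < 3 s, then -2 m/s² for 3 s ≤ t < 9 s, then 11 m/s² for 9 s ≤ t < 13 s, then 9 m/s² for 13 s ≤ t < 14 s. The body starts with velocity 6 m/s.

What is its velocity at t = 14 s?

23 m/s

Δv equals the area under the a-t graph; then v = v₀ + Δv.
0–3 s: -8 × 3 = -24 m/s
3–9 s: -2 × 6 = -12 m/s
9–13 s: 11 × 4 = 44 m/s
13–14 s: 9 × 1 = 9 m/s
Δv = 17 m/s, so v(14) = 6 + (17) = 23 m/s.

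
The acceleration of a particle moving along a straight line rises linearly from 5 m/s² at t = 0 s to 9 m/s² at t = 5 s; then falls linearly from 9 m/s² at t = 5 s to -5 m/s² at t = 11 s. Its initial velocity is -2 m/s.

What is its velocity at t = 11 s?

Δv equals the area under the a-t graph; then v = v₀ + Δv.
0–5 s: ½(5 + 9)(5) = 35 m/s
5–11 s: ½(9 + -5)(6) = 12 m/s
Δv = 47 m/s, so v(11) = -2 + (47) = 45 m/s.

45 m/s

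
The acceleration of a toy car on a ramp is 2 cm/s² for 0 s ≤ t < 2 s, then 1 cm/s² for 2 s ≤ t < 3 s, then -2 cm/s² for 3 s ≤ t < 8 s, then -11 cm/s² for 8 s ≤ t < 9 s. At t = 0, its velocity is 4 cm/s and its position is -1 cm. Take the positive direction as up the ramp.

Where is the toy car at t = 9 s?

On each constant-a segment, Δv = aΔt and Δx = v₀Δt + ½aΔt²; chain segment to segment.
0–2 s: v starts 4 cm/s; Δx = 4·2 + ½·2·2² = 12 cm; v ends 8 cm/s.
2–3 s: v starts 8 cm/s; Δx = 8·1 + ½·1·1² = 8.5 cm; v ends 9 cm/s.
3–8 s: v starts 9 cm/s; Δx = 9·5 + ½·-2·5² = 20 cm; v ends -1 cm/s.
8–9 s: v starts -1 cm/s; Δx = -1·1 + ½·-11·1² = -6.5 cm; v ends -12 cm/s.
x(9) = -1 + Σ Δx = 33 cm.

33 cm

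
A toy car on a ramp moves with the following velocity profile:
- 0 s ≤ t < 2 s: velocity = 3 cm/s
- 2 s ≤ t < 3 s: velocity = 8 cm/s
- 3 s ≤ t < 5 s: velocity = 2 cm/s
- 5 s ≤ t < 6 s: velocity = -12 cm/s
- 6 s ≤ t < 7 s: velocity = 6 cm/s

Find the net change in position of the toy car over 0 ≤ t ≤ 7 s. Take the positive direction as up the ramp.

Displacement is the signed area under the v-t curve.
0–2 s: 3 × 2 = 6 cm
2–3 s: 8 × 1 = 8 cm
3–5 s: 2 × 2 = 4 cm
5–6 s: -12 × 1 = -12 cm
6–7 s: 6 × 1 = 6 cm
Net displacement = 12 cm

12 cm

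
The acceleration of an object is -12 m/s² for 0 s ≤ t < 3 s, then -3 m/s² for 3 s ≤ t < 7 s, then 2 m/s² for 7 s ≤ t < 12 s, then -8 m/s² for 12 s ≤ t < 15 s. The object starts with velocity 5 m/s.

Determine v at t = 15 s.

Δv equals the area under the a-t graph; then v = v₀ + Δv.
0–3 s: -12 × 3 = -36 m/s
3–7 s: -3 × 4 = -12 m/s
7–12 s: 2 × 5 = 10 m/s
12–15 s: -8 × 3 = -24 m/s
Δv = -62 m/s, so v(15) = 5 + (-62) = -57 m/s.

-57 m/s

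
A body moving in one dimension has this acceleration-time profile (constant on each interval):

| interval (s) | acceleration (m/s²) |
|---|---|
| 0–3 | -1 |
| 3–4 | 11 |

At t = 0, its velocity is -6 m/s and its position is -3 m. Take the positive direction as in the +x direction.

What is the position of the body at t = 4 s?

-29 m

On each constant-a segment, Δv = aΔt and Δx = v₀Δt + ½aΔt²; chain segment to segment.
0–3 s: v starts -6 m/s; Δx = -6·3 + ½·-1·3² = -22.5 m; v ends -9 m/s.
3–4 s: v starts -9 m/s; Δx = -9·1 + ½·11·1² = -3.5 m; v ends 2 m/s.
x(4) = -3 + Σ Δx = -29 m.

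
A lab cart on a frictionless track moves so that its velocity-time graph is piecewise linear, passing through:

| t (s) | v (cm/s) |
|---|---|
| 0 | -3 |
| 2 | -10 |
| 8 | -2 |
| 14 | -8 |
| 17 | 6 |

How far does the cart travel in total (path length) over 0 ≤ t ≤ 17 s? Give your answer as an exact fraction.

Total distance travelled is ∫|v| dt — sum the magnitudes of each area piece.
0–2 s: |½(-3 + -10)(2)| = 13 cm
2–8 s: |½(-10 + -2)(6)| = 36 cm
8–14 s: |½(-2 + -8)(6)| = 30 cm
14–17 s: v = 0 at t = 110/7 s; triangle areas 48/7 + 27/7 = 75/7 cm
Total distance = 628/7 cm

628/7 cm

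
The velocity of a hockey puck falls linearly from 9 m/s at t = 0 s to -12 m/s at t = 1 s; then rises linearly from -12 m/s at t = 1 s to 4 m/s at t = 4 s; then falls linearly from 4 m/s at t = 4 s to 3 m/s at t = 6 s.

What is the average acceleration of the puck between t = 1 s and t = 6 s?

3 m/s²

Average acceleration = Δv/Δt = (3 − -12)/(6 − 1) = 3 m/s².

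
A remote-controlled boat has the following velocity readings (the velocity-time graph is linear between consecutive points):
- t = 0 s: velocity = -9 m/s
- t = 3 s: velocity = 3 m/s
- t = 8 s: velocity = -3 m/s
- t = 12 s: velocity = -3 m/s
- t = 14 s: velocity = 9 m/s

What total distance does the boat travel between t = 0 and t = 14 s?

Total distance travelled is ∫|v| dt — sum the magnitudes of each area piece.
0–3 s: v = 0 at t = 2.25 s; triangle areas 10.125 + 1.125 = 11.25 m
3–8 s: v = 0 at t = 5.5 s; triangle areas 3.75 + 3.75 = 7.5 m
8–12 s: |-3| × 4 = 12 m
12–14 s: v = 0 at t = 12.5 s; triangle areas 0.75 + 6.75 = 7.5 m
Total distance = 38.25 m

38.25 m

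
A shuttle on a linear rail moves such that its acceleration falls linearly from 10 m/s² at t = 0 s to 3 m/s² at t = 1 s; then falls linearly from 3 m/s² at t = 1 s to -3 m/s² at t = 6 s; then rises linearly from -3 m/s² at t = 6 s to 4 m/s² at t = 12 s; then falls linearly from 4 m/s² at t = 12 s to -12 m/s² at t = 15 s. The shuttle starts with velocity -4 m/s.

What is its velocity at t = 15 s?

Δv equals the area under the a-t graph; then v = v₀ + Δv.
0–1 s: ½(10 + 3)(1) = 6.5 m/s
1–6 s: ½(3 + -3)(5) = 0 m/s
6–12 s: ½(-3 + 4)(6) = 3 m/s
12–15 s: ½(4 + -12)(3) = -12 m/s
Δv = -2.5 m/s, so v(15) = -4 + (-2.5) = -6.5 m/s.

-6.5 m/s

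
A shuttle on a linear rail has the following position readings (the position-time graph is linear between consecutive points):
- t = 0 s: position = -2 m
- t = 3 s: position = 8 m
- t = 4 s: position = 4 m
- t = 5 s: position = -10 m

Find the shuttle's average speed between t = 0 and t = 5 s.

5.6 m/s

Average speed = (total path length)/(elapsed time); on a piecewise-linear x-t graph the path length is Σ|Δx|.
0–3 s: |Δx| = |8 − -2| = 10 m
3–4 s: |Δx| = |4 − 8| = 4 m
4–5 s: |Δx| = |-10 − 4| = 14 m
Total path = 28 m; average speed = 28/5 = 5.6 m/s.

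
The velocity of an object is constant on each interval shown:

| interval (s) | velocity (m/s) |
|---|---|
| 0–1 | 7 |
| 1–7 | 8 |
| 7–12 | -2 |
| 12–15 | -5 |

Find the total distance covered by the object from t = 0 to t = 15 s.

80 m

Total distance travelled is ∫|v| dt — sum the magnitudes of each area piece.
0–1 s: |7| × 1 = 7 m
1–7 s: |8| × 6 = 48 m
7–12 s: |-2| × 5 = 10 m
12–15 s: |-5| × 3 = 15 m
Total distance = 80 m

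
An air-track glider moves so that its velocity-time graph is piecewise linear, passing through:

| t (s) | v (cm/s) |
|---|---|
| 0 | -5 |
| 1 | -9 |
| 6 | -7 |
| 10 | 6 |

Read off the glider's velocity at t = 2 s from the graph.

On 1–6 s the graph is linear from -9 to -7 cm/s: v(2) = -9 + (-7 − -9)·(2 − 1)/(6 − 1) = -8.6 cm/s.

-8.6 cm/s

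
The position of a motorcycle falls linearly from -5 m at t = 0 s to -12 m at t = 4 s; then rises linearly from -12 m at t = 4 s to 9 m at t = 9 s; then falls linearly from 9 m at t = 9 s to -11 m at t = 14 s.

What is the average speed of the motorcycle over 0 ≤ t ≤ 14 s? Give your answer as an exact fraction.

Average speed = (total path length)/(elapsed time); on a piecewise-linear x-t graph the path length is Σ|Δx|.
0–4 s: |Δx| = |-12 − -5| = 7 m
4–9 s: |Δx| = |9 − -12| = 21 m
9–14 s: |Δx| = |-11 − 9| = 20 m
Total path = 48 m; average speed = 48/14 = 24/7 m/s.

24/7 m/s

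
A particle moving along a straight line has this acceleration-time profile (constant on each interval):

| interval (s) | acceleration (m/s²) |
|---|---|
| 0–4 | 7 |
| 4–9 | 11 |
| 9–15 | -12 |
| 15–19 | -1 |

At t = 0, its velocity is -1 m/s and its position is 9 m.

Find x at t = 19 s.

641.5 m

On each constant-a segment, Δv = aΔt and Δx = v₀Δt + ½aΔt²; chain segment to segment.
0–4 s: v starts -1 m/s; Δx = -1·4 + ½·7·4² = 52 m; v ends 27 m/s.
4–9 s: v starts 27 m/s; Δx = 27·5 + ½·11·5² = 272.5 m; v ends 82 m/s.
9–15 s: v starts 82 m/s; Δx = 82·6 + ½·-12·6² = 276 m; v ends 10 m/s.
15–19 s: v starts 10 m/s; Δx = 10·4 + ½·-1·4² = 32 m; v ends 6 m/s.
x(19) = 9 + Σ Δx = 641.5 m.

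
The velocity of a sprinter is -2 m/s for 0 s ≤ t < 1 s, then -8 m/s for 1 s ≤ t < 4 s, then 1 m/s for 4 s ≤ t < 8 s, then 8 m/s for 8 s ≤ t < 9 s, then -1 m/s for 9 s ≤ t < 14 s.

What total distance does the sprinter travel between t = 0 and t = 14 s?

43 m

Distance (not displacement) is the total path length: add the absolute areas under v-t.
0–1 s: |-2| × 1 = 2 m
1–4 s: |-8| × 3 = 24 m
4–8 s: |1| × 4 = 4 m
8–9 s: |8| × 1 = 8 m
9–14 s: |-1| × 5 = 5 m
Total distance = 43 m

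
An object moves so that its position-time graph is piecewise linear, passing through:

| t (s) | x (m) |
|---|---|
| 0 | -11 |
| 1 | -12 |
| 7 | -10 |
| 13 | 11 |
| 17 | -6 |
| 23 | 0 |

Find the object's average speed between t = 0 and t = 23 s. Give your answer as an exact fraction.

Average speed = (total path length)/(elapsed time); on a piecewise-linear x-t graph the path length is Σ|Δx|.
0–1 s: |Δx| = |-12 − -11| = 1 m
1–7 s: |Δx| = |-10 − -12| = 2 m
7–13 s: |Δx| = |11 − -10| = 21 m
13–17 s: |Δx| = |-6 − 11| = 17 m
17–23 s: |Δx| = |0 − -6| = 6 m
Total path = 47 m; average speed = 47/23 = 47/23 m/s.

47/23 m/s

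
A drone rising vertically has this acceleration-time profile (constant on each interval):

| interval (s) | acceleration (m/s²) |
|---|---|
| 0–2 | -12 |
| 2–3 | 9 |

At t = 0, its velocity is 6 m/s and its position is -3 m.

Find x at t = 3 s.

-28.5 m

On each constant-a segment, Δv = aΔt and Δx = v₀Δt + ½aΔt²; chain segment to segment.
0–2 s: v starts 6 m/s; Δx = 6·2 + ½·-12·2² = -12 m; v ends -18 m/s.
2–3 s: v starts -18 m/s; Δx = -18·1 + ½·9·1² = -13.5 m; v ends -9 m/s.
x(3) = -3 + Σ Δx = -28.5 m.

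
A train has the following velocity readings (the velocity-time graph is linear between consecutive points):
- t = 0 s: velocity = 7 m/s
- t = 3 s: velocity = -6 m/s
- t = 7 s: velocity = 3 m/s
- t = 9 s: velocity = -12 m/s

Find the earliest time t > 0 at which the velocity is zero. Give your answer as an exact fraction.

v changes sign on 0–3 s (from 7 to -6); the graph is linear there, so v = 0 at t = 0 + (-7)·(3 − 0)/(-6 − 7) = 21/13 s.

t = 21/13 s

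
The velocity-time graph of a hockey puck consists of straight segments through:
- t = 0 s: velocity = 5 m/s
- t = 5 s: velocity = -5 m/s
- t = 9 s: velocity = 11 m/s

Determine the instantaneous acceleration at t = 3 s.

-2 m/s²

Acceleration is the slope of the v-t graph on 0–5 s: (-5 − 5)/(5 − 0) = -2 m/s².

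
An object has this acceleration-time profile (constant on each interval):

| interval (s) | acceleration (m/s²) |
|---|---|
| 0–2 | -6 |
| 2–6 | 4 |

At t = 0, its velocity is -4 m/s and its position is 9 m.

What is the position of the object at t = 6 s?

-43 m

On each constant-a segment, Δv = aΔt and Δx = v₀Δt + ½aΔt²; chain segment to segment.
0–2 s: v starts -4 m/s; Δx = -4·2 + ½·-6·2² = -20 m; v ends -16 m/s.
2–6 s: v starts -16 m/s; Δx = -16·4 + ½·4·4² = -32 m; v ends 0 m/s.
x(6) = 9 + Σ Δx = -43 m.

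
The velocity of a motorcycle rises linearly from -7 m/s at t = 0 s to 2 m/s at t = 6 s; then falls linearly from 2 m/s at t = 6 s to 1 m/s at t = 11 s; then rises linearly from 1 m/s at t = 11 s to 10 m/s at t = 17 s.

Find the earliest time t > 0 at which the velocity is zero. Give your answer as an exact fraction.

t = 14/3 s

v changes sign on 0–6 s (from -7 to 2); the graph is linear there, so v = 0 at t = 0 + (7)·(6 − 0)/(2 − -7) = 14/3 s.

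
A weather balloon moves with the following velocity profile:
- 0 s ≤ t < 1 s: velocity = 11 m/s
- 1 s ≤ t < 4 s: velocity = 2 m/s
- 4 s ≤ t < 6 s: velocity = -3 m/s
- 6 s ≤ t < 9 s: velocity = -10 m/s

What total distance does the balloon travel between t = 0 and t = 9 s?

53 m

Distance (not displacement) is the total path length: add the absolute areas under v-t.
0–1 s: |11| × 1 = 11 m
1–4 s: |2| × 3 = 6 m
4–6 s: |-3| × 2 = 6 m
6–9 s: |-10| × 3 = 30 m
Total distance = 53 m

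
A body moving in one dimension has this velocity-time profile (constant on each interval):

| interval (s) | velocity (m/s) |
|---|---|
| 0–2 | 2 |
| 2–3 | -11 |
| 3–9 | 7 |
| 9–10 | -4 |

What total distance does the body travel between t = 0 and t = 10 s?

Distance (not displacement) is the total path length: add the absolute areas under v-t.
0–2 s: |2| × 2 = 4 m
2–3 s: |-11| × 1 = 11 m
3–9 s: |7| × 6 = 42 m
9–10 s: |-4| × 1 = 4 m
Total distance = 61 m

61 m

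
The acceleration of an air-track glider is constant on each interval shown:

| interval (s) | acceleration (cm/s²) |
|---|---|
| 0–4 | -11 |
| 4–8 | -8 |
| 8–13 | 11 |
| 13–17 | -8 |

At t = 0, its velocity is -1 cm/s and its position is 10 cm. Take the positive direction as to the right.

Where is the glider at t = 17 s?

-725.5 cm

On each constant-a segment, Δv = aΔt and Δx = v₀Δt + ½aΔt²; chain segment to segment.
0–4 s: v starts -1 cm/s; Δx = -1·4 + ½·-11·4² = -92 cm; v ends -45 cm/s.
4–8 s: v starts -45 cm/s; Δx = -45·4 + ½·-8·4² = -244 cm; v ends -77 cm/s.
8–13 s: v starts -77 cm/s; Δx = -77·5 + ½·11·5² = -247.5 cm; v ends -22 cm/s.
13–17 s: v starts -22 cm/s; Δx = -22·4 + ½·-8·4² = -152 cm; v ends -54 cm/s.
x(17) = 10 + Σ Δx = -725.5 cm.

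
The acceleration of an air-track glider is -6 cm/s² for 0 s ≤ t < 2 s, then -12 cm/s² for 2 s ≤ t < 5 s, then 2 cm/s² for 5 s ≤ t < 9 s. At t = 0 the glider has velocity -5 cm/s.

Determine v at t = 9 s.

Δv equals the area under the a-t graph; then v = v₀ + Δv.
0–2 s: -6 × 2 = -12 cm/s
2–5 s: -12 × 3 = -36 cm/s
5–9 s: 2 × 4 = 8 cm/s
Δv = -40 cm/s, so v(9) = -5 + (-40) = -45 cm/s.

-45 cm/s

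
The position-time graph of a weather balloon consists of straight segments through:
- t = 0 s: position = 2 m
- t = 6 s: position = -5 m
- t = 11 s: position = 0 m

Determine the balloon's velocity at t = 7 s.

Velocity is the slope of the x-t graph on 6–11 s: (0 − -5)/(11 − 6) = 1 m/s.

1 m/s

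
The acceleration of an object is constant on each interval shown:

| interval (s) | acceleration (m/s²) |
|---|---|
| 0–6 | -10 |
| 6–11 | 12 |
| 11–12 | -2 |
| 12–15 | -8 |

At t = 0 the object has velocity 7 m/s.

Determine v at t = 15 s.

Δv equals the area under the a-t graph; then v = v₀ + Δv.
0–6 s: -10 × 6 = -60 m/s
6–11 s: 12 × 5 = 60 m/s
11–12 s: -2 × 1 = -2 m/s
12–15 s: -8 × 3 = -24 m/s
Δv = -26 m/s, so v(15) = 7 + (-26) = -19 m/s.

-19 m/s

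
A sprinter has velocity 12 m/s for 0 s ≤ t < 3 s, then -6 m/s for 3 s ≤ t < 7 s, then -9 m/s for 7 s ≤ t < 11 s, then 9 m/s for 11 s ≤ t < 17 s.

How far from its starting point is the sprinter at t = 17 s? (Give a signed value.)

Displacement is the signed area under the v-t curve.
0–3 s: 12 × 3 = 36 m
3–7 s: -6 × 4 = -24 m
7–11 s: -9 × 4 = -36 m
11–17 s: 9 × 6 = 54 m
Net displacement = 30 m

30 m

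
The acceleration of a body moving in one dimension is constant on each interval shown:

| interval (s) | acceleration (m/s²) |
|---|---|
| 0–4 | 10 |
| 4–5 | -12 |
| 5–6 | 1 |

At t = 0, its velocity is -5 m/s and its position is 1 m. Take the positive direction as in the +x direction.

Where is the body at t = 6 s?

On each constant-a segment, Δv = aΔt and Δx = v₀Δt + ½aΔt²; chain segment to segment.
0–4 s: v starts -5 m/s; Δx = -5·4 + ½·10·4² = 60 m; v ends 35 m/s.
4–5 s: v starts 35 m/s; Δx = 35·1 + ½·-12·1² = 29 m; v ends 23 m/s.
5–6 s: v starts 23 m/s; Δx = 23·1 + ½·1·1² = 23.5 m; v ends 24 m/s.
x(6) = 1 + Σ Δx = 113.5 m.

113.5 m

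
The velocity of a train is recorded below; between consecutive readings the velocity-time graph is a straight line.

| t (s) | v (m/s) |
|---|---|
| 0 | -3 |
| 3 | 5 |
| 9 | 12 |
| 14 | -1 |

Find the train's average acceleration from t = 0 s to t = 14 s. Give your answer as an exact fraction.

Average acceleration = Δv/Δt = (-1 − -3)/(14 − 0) = 1/7 m/s².

1/7 m/s²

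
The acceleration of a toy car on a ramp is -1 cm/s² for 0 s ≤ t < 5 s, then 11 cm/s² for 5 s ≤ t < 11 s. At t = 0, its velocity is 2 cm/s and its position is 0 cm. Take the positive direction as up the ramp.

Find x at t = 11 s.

177.5 cm

On each constant-a segment, Δv = aΔt and Δx = v₀Δt + ½aΔt²; chain segment to segment.
0–5 s: v starts 2 cm/s; Δx = 2·5 + ½·-1·5² = -2.5 cm; v ends -3 cm/s.
5–11 s: v starts -3 cm/s; Δx = -3·6 + ½·11·6² = 180 cm; v ends 63 cm/s.
x(11) = 0 + Σ Δx = 177.5 cm.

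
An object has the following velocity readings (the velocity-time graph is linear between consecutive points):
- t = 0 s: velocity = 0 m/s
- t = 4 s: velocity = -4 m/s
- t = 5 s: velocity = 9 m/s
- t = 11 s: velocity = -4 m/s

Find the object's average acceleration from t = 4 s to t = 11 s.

Average acceleration = Δv/Δt = (-4 − -4)/(11 − 4) = 0 m/s².

0 m/s²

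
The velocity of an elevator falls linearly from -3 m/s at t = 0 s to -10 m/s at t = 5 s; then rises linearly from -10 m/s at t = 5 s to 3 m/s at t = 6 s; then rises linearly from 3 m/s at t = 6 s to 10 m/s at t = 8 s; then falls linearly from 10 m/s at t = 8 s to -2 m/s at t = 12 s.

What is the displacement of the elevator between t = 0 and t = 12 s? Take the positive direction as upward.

-7 m

Net displacement equals the area under the velocity-time graph (areas below the axis count negative).
0–5 s: ½(-3 + -10)(5) = -32.5 m
5–6 s: ½(-10 + 3)(1) = -3.5 m
6–8 s: ½(3 + 10)(2) = 13 m
8–12 s: ½(10 + -2)(4) = 16 m
Net displacement = -7 m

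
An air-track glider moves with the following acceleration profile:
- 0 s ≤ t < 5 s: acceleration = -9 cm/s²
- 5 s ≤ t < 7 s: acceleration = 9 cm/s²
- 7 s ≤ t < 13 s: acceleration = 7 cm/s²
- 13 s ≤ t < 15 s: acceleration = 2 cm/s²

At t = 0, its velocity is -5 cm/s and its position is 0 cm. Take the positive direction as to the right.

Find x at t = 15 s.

-261.5 cm

On each constant-a segment, Δv = aΔt and Δx = v₀Δt + ½aΔt²; chain segment to segment.
0–5 s: v starts -5 cm/s; Δx = -5·5 + ½·-9·5² = -137.5 cm; v ends -50 cm/s.
5–7 s: v starts -50 cm/s; Δx = -50·2 + ½·9·2² = -82 cm; v ends -32 cm/s.
7–13 s: v starts -32 cm/s; Δx = -32·6 + ½·7·6² = -66 cm; v ends 10 cm/s.
13–15 s: v starts 10 cm/s; Δx = 10·2 + ½·2·2² = 24 cm; v ends 14 cm/s.
x(15) = 0 + Σ Δx = -261.5 cm.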